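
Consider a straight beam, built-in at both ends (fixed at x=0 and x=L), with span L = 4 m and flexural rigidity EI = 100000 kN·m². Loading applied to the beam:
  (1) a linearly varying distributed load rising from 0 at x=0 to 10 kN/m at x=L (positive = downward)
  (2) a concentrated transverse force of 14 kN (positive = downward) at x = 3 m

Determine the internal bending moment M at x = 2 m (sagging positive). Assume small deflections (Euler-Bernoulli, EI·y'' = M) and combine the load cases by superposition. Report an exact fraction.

M(2) = 61/12 kN·m

Load 1 — triangular load w₀=10 kN/m (0→w₀ over full span):
  M_1 = 3w₀Lx/20 - w₀L²/30 - w₀x³/(6L) = 3·10·4·2/20 - 10·4²/30 - 10·2³/(6·4) = 10/3 kN·m
Load 2 — point force P=14 kN at a=3 m (b=L-a=1):
  M_2 = Pb²(3a+b)x/L³ - Pab²/L²  [x≤a] = 14·1²·(3·3+1)·2/4³ - 14·3·1²/4² = 7/4 kN·m
Superposition: M = Σ M_i = 61/12 kN·m ≈ 5.083333 kN·m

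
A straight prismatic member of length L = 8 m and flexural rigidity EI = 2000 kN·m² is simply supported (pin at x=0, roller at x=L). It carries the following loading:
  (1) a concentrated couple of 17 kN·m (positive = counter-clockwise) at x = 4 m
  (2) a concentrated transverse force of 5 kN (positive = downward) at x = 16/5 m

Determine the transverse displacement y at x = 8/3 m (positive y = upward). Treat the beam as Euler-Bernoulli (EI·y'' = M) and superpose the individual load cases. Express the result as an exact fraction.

y(8/3) = -13549/506250 m

Load 1 — applied couple M₀=17 kN·m at a=4 m (b=L-a=4):
  y_1 = (M₀x³/(6L)+C₁x)/EI  [x≤a] with C₁=M₀(3b²-L²)/(6L)=-17/3 = (17·(8/3)³/(6·8)+(-17/3)·(8/3))/2000 = -17/4050 m
Load 2 — point force P=5 kN at a=16/5 m (b=L-a=24/5):
  y_2 = -Pbx(L²-b²-x²)/(6LEI)  [x≤a] = -5·(24/5)·(8/3)·(8²-(24/5)²-(8/3)²)/(6·8·2000) = -1904/84375 m
Superposition: y = Σ y_i = -13549/506250 m ≈ -0.026763 m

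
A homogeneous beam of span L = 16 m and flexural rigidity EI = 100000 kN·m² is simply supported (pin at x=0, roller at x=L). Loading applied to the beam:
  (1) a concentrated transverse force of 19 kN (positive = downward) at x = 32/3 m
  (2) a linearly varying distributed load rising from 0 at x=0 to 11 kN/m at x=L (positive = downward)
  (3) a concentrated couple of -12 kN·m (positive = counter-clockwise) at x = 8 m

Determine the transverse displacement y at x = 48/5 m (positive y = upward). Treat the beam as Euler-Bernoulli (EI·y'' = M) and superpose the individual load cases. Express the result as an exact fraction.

Load 1 — point force P=19 kN at a=32/3 m (b=L-a=16/3):
  y_1 = -Pbx(L²-b²-x²)/(6LEI)  [x≤a] = -19·(16/3)·(48/5)·(16²-(16/3)²-(48/5)²)/(6·16·100000) = -144704/10546875 m
Load 2 — triangular load w₀=11 kN/m (0→w₀ over full span):
  y_2 = -w₀x(7L⁴-10L²x²+3x⁴)/(360LEI) = -11·(48/5)·(7·16⁴-10·16²·(48/5)²+3·(48/5)⁴)/(360·16·100000) = -6668288/146484375 m
Load 3 — applied couple M₀=-12 kN·m at a=8 m (b=L-a=8):
  y_3 = (M₀x³/(6L)-M₀(x-a)²/2+C₁x)/EI  [x>a] with C₁=M₀(3b²-L²)/(6L)=8 = ((-12)·(48/5)³/(6·16)-(-12)·((48/5)-8)²/2+8·(48/5))/100000 = -72/390625 m
Superposition: y = Σ y_i = -78345592/1318359375 m ≈ -0.059427 m

y(48/5) = -78345592/1318359375 m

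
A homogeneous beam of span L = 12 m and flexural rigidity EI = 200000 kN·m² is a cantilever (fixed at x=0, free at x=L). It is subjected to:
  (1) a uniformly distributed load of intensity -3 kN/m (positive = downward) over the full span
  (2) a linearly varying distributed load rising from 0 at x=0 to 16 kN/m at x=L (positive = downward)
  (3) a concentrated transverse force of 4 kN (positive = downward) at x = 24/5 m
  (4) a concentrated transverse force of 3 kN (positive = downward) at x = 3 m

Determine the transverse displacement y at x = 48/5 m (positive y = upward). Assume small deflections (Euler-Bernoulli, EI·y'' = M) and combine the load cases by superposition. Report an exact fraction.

Load 1 — uniform load w=-3 kN/m over full span:
  y_1 = -wx²(x²-4Lx+6L²)/(24EI) = -(-3)·(48/5)²·((48/5)²-4·12·(48/5)+6·12²)/(24·200000) = 55728/1953125 m
Load 2 — triangular load w₀=16 kN/m (0→w₀ over full span):
  y_2 = (w₀Lx³/12-w₀L²x²/6-w₀x⁵/(120L))/EI = (16·12·(48/5)³/12-16·12²·(48/5)²/6-16·(48/5)⁵/(120·12))/200000 = -5405184/48828125 m
Load 3 — point force P=4 kN at a=24/5 m (b=L-a=36/5):
  y_3 = -Pa²(3x-a)/(6EI)  [x>a] = -4·(24/5)²·(3·(48/5)-(24/5))/(6·200000) = -144/78125 m
Load 4 — point force P=3 kN at a=3 m (b=L-a=9):
  y_4 = -Pa²(3x-a)/(6EI)  [x>a] = -3·3²·(3·(48/5)-3)/(6·200000) = -1161/2000000 m
Superposition: y = Σ y_i = -528682077/6250000000 m ≈ -0.084589 m

y(48/5) = -528682077/6250000000 m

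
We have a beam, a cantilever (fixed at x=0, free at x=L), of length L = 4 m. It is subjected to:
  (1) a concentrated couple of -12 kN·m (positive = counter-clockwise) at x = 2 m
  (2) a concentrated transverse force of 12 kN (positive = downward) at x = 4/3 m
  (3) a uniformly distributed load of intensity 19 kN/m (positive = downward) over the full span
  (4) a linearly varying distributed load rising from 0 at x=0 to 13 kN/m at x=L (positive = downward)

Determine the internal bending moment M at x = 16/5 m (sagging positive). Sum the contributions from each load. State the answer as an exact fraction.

M(16/5) = -3736/375 kN·m

Load 1 — applied couple M₀=-12 kN·m at a=2 m (b=L-a=2):
  M_1 = 0  [x>a] = 0 kN·m
Load 2 — point force P=12 kN at a=4/3 m (b=L-a=8/3):
  M_2 = 0  [x>a] = 0 kN·m
Load 3 — uniform load w=19 kN/m over full span:
  M_3 = -w(L-x)²/2 = -19·(4-(16/5))²/2 = -152/25 kN·m
Load 4 — triangular load w₀=13 kN/m (0→w₀ over full span):
  M_4 = w₀Lx/2 - w₀L²/3 - w₀x³/(6L) = 13·4·(16/5)/2 - 13·4²/3 - 13·(16/5)³/(6·4) = -1456/375 kN·m
Superposition: M = Σ M_i = -3736/375 kN·m ≈ -9.962667 kN·m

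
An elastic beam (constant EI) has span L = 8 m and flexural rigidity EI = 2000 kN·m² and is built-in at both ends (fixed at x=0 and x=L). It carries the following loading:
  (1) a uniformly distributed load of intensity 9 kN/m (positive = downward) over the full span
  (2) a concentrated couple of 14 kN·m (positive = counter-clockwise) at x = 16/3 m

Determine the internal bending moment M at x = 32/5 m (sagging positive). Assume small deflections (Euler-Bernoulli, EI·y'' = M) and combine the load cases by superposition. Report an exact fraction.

M(32/5) = -424/75 kN·m

Load 1 — uniform load w=9 kN/m over full span:
  M_1 = wLx/2 - wL²/12 - wx²/2 = 9·8·(32/5)/2 - 9·8²/12 - 9·(32/5)²/2 = -48/25 kN·m
Load 2 — applied couple M₀=14 kN·m at a=16/3 m (b=L-a=8/3):
  M_2 = R_Ax - M_A - M₀  [x>a] with R_A=7/3, M_A=14/3 = (7/3)·(32/5) - (14/3) - 14 = -56/15 kN·m
Superposition: M = Σ M_i = -424/75 kN·m ≈ -5.653333 kN·m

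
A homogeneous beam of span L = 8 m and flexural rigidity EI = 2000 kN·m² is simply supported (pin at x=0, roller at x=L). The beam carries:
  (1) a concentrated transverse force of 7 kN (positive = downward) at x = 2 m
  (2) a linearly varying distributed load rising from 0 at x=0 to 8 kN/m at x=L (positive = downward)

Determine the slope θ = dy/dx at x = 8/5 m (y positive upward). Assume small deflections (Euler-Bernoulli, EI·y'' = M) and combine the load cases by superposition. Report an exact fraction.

Load 1 — point force P=7 kN at a=2 m (b=L-a=6):
  θ_1 = -Pb(L²-b²-3x²)/(6LEI)  [x≤a] = -7·6·(8²-6²-3·(8/5)²)/(6·8·2000) = -889/100000 rad
Load 2 — triangular load w₀=8 kN/m (0→w₀ over full span):
  θ_2 = -w₀(7L⁴-30L²x²+15x⁴)/(360LEI) = -8·(7·8⁴-30·8²·(8/5)²+15·(8/5)⁴)/(360·8·2000) = -23296/703125 rad
Superposition: θ = Σ θ_i = -945497/22500000 rad ≈ -0.042022 rad

θ(8/5) = -945497/22500000 rad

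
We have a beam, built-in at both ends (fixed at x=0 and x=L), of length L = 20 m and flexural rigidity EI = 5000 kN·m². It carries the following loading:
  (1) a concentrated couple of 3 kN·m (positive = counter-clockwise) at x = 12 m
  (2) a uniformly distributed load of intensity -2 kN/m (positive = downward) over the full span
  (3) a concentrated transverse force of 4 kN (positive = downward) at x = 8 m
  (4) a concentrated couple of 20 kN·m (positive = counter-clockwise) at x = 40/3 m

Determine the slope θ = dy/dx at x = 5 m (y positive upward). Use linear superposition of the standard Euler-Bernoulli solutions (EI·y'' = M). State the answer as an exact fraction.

Load 1 — applied couple M₀=3 kN·m at a=12 m (b=L-a=8):
  θ_1 = (R_Ax²/2 - M_Ax)/EI  [x≤a] with R_A=27/125, M_A=24/25 = ((27/125)·5²/2 - (24/25)·5)/5000 = -21/50000 rad
Load 2 — uniform load w=-2 kN/m over full span:
  θ_2 = -wx(L-x)(L-2x)/(12EI) = -(-2)·5·(20-5)·(20-2·5)/(12·5000) = 1/40 rad
Load 3 — point force P=4 kN at a=8 m (b=L-a=12):
  θ_3 = -Pb²x(2aL-(3a+b)x)/(2L³EI)  [x≤a] = -4·12²·5·(2·8·20-(3·8+12)·5)/(2·20³·5000) = -63/12500 rad
Load 4 — applied couple M₀=20 kN·m at a=40/3 m (b=L-a=20/3):
  θ_4 = (R_Ax²/2 - M_Ax)/EI  [x≤a] with R_A=4/3, M_A=20/3 = ((4/3)·5²/2 - (20/3)·5)/5000 = -1/300 rad
Superposition: θ = Σ θ_i = 2431/150000 rad ≈ 0.016207 rad

θ(5) = 2431/150000 rad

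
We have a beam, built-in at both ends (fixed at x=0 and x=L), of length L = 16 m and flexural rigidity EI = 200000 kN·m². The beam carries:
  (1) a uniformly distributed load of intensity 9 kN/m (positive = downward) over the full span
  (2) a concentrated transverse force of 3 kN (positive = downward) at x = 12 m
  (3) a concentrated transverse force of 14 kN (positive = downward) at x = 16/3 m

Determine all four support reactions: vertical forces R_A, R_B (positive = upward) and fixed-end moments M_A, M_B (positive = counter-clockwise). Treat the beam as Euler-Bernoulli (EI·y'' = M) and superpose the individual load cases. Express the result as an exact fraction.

R_A = 71573/864 kN, M_A = 24563/108 kN·m, R_B = 67531/864 kN, M_B = -23257/108 kN·m

Load 1 — uniform load w=9 kN/m over full span:
  R_A = wL/2 = 9·16/2 = 72 kN
  M_A = wL²/12 = 9·16²/12 = 192 kN·m
  R_B = wL/2 = 9·16/2 = 72 kN
  M_B = -wL²/12 = -9·16²/12 = -192 kN·m
Load 2 — point force P=3 kN at a=12 m (b=L-a=4):
  R_A = Pb²(3a+b)/L³ = 3·4²·(3·12+4)/16³ = 15/32 kN
  M_A = Pab²/L² = 3·12·4²/16² = 9/4 kN·m
  R_B = Pa²(a+3b)/L³ = 3·12²·(12+3·4)/16³ = 81/32 kN
  M_B = -Pa²b/L² = -3·12²·4/16² = -27/4 kN·m
Load 3 — point force P=14 kN at a=16/3 m (b=L-a=32/3):
  R_A = Pb²(3a+b)/L³ = 14·(32/3)²·(3·(16/3)+(32/3))/16³ = 280/27 kN
  M_A = Pab²/L² = 14·(16/3)·(32/3)²/16² = 896/27 kN·m
  R_B = Pa²(a+3b)/L³ = 14·(16/3)²·((16/3)+3·(32/3))/16³ = 98/27 kN
  M_B = -Pa²b/L² = -14·(16/3)²·(32/3)/16² = -448/27 kN·m
Superposition: R_A = 71573/864 kN, M_A = 24563/108 kN·m, R_B = 67531/864 kN, M_B = -23257/108 kN·m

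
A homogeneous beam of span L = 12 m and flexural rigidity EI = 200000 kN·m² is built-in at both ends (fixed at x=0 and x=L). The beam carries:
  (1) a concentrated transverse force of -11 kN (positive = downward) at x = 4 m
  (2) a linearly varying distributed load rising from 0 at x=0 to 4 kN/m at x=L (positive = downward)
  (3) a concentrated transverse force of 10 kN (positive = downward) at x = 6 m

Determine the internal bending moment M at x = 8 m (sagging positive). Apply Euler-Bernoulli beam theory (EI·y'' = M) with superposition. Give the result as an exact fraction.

M(8) = 1799/135 kN·m

Load 1 — point force P=-11 kN at a=4 m (b=L-a=8):
  M_1 = Pa²(a+3b)(L-x)/L³ - Pa²b/L²  [x>a] = (-11)·4²·(4+3·8)·(12-8)/12³ - (-11)·4²·8/12² = -44/27 kN·m
Load 2 — triangular load w₀=4 kN/m (0→w₀ over full span):
  M_2 = 3w₀Lx/20 - w₀L²/30 - w₀x³/(6L) = 3·4·12·8/20 - 4·12²/30 - 4·8³/(6·12) = 448/45 kN·m
Load 3 — point force P=10 kN at a=6 m (b=L-a=6):
  M_3 = Pa²(a+3b)(L-x)/L³ - Pa²b/L²  [x>a] = 10·6²·(6+3·6)·(12-8)/12³ - 10·6²·6/12² = 5 kN·m
Superposition: M = Σ M_i = 1799/135 kN·m ≈ 13.325926 kN·m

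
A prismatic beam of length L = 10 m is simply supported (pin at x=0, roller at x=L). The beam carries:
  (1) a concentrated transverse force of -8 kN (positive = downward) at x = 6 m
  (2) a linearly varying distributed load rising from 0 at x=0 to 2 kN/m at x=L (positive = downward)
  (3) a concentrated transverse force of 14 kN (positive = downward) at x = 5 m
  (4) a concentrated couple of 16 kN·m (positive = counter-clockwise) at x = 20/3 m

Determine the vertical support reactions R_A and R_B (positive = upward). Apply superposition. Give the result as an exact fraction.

R_A = 131/15 kN, R_B = 109/15 kN

Load 1 — point force P=-8 kN at a=6 m (b=L-a=4):
  R_A = Pb/L = (-8)·4/10 = -16/5 kN
  R_B = Pa/L = (-8)·6/10 = -24/5 kN
Load 2 — triangular load w₀=2 kN/m (0→w₀ over full span):
  R_A = w₀L/6 = 2·10/6 = 10/3 kN
  R_B = w₀L/3 = 2·10/3 = 20/3 kN
Load 3 — point force P=14 kN at a=5 m (b=L-a=5):
  R_A = Pb/L = 14·5/10 = 7 kN
  R_B = Pa/L = 14·5/10 = 7 kN
Load 4 — applied couple M₀=16 kN·m at a=20/3 m (b=L-a=10/3):
  R_A = M₀/L = 16/10 = 8/5 kN
  R_B = -M₀/L = -16/10 = -8/5 kN
Superposition: R_A = 131/15 kN, R_B = 109/15 kN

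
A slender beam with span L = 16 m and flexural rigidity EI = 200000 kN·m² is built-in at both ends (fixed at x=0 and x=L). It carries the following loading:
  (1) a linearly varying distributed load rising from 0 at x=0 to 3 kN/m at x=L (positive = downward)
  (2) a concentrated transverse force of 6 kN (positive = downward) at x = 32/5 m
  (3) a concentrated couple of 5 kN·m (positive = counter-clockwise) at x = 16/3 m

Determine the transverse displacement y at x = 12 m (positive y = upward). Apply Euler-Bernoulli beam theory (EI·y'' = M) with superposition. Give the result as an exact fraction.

y(12) = -1129/1125000 m

Load 1 — triangular load w₀=3 kN/m (0→w₀ over full span):
  y_1 = -w₀x²(L-x)²(x+2L)/(120LEI) = -3·12²·(16-12)²·(12+2·16)/(120·16·200000) = -99/125000 m
Load 2 — point force P=6 kN at a=32/5 m (b=L-a=48/5):
  y_2 = -Pa²(L-x)²(3bL-(3b+a)(L-x))/(6L³EI)  [x>a] = -6·(32/5)²·(16-12)²·(3·(48/5)·16-(3·(48/5)+(32/5))·(16-12))/(6·16³·200000) = -4/15625 m
Load 3 — applied couple M₀=5 kN·m at a=16/3 m (b=L-a=32/3):
  y_3 = (R_Ax³/6 - M_Ax²/2 - M₀(x-a)²/2)/EI  [x>a] with R_A=5/12, M_A=0 = ((5/12)·12³/6 - 0·12²/2 - 5·(12-(16/3))²/2)/200000 = 1/22500 m
Superposition: y = Σ y_i = -1129/1125000 m ≈ -0.001004 m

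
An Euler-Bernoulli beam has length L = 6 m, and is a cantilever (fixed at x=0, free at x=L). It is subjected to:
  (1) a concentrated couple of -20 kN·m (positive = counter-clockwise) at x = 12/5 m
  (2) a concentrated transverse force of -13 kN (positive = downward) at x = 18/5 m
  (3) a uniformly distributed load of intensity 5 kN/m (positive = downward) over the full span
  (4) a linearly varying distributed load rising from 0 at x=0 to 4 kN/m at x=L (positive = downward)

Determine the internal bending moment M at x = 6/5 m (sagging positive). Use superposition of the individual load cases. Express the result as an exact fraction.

M(6/5) = -10024/125 kN·m

Load 1 — applied couple M₀=-20 kN·m at a=12/5 m (b=L-a=18/5):
  M_1 = M₀  [x≤a] = (-20) = -20 kN·m
Load 2 — point force P=-13 kN at a=18/5 m (b=L-a=12/5):
  M_2 = -P(a-x)  [x≤a] = -(-13)·((18/5)-(6/5)) = 156/5 kN·m
Load 3 — uniform load w=5 kN/m over full span:
  M_3 = -w(L-x)²/2 = -5·(6-(6/5))²/2 = -288/5 kN·m
Load 4 — triangular load w₀=4 kN/m (0→w₀ over full span):
  M_4 = w₀Lx/2 - w₀L²/3 - w₀x³/(6L) = 4·6·(6/5)/2 - 4·6²/3 - 4·(6/5)³/(6·6) = -4224/125 kN·m
Superposition: M = Σ M_i = -10024/125 kN·m ≈ -80.192000 kN·m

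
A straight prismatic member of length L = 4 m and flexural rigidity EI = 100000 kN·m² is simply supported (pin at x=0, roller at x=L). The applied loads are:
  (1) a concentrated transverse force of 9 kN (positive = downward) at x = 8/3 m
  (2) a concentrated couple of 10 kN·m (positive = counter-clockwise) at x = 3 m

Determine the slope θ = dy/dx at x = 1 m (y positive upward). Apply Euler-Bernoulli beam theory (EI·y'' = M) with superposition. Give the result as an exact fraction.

θ(1) = -11/112500 rad

Load 1 — point force P=9 kN at a=8/3 m (b=L-a=4/3):
  θ_1 = -Pb(L²-b²-3x²)/(6LEI)  [x≤a] = -9·(4/3)·(4²-(4/3)²-3·1²)/(6·4·100000) = -101/1800000 rad
Load 2 — applied couple M₀=10 kN·m at a=3 m (b=L-a=1):
  θ_2 = (M₀x²/(2L)+C₁)/EI  [x≤a] with C₁=M₀(3b²-L²)/(6L)=-65/12 = (10·1²/(2·4)+(-65/12))/100000 = -1/24000 rad
Superposition: θ = Σ θ_i = -11/112500 rad ≈ -0.000098 rad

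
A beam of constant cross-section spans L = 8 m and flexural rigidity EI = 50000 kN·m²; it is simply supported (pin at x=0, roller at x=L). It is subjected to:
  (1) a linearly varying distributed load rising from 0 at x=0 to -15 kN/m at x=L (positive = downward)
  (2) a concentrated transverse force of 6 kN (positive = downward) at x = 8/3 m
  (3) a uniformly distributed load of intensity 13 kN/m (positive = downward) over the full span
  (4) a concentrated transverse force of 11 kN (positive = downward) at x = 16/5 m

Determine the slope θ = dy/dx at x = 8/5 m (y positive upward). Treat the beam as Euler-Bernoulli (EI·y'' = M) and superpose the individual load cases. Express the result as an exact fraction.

Load 1 — triangular load w₀=-15 kN/m (0→w₀ over full span):
  θ_1 = -w₀(7L⁴-30L²x²+15x⁴)/(360LEI) = -(-15)·(7·8⁴-30·8²·(8/5)²+15·(8/5)⁴)/(360·8·50000) = 2912/1171875 rad
Load 2 — point force P=6 kN at a=8/3 m (b=L-a=16/3):
  θ_2 = -Pb(L²-b²-3x²)/(6LEI)  [x≤a] = -6·(16/3)·(8²-(16/3)²-3·(8/5)²)/(6·8·50000) = -784/2109375 rad
Load 3 — uniform load w=13 kN/m over full span:
  θ_3 = -w(L³-6Lx²+4x³)/(24EI) = -13·(8³-6·8·(8/5)²+4·(8/5)³)/(24·50000) = -1716/390625 rad
Load 4 — point force P=11 kN at a=16/5 m (b=L-a=24/5):
  θ_4 = -Pb(L²-b²-3x²)/(6LEI)  [x≤a] = -11·(24/5)·(8²-(24/5)²-3·(8/5)²)/(6·8·50000) = -286/390625 rad
Superposition: θ = Σ θ_i = -31766/10546875 rad ≈ -0.003012 rad

θ(8/5) = -31766/10546875 rad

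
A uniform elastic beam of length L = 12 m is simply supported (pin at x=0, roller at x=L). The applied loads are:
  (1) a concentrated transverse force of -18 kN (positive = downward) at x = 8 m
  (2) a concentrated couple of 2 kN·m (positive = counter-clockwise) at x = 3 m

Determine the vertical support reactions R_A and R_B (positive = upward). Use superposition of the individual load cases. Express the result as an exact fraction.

R_A = -35/6 kN, R_B = -73/6 kN

Load 1 — point force P=-18 kN at a=8 m (b=L-a=4):
  R_A = Pb/L = (-18)·4/12 = -6 kN
  R_B = Pa/L = (-18)·8/12 = -12 kN
Load 2 — applied couple M₀=2 kN·m at a=3 m (b=L-a=9):
  R_A = M₀/L = 2/12 = 1/6 kN
  R_B = -M₀/L = -2/12 = -1/6 kN
Superposition: R_A = -35/6 kN, R_B = -73/6 kN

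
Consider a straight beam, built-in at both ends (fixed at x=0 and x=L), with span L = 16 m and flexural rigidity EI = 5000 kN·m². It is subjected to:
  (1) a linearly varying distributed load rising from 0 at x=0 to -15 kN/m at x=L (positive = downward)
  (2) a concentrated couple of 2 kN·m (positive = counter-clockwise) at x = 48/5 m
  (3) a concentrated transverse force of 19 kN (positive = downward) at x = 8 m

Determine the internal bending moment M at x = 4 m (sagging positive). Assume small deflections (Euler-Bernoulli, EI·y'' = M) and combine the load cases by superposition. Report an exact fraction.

Load 1 — triangular load w₀=-15 kN/m (0→w₀ over full span):
  M_1 = 3w₀Lx/20 - w₀L²/30 - w₀x³/(6L) = 3·(-15)·16·4/20 - (-15)·16²/30 - (-15)·4³/(6·16) = -6 kN·m
Load 2 — applied couple M₀=2 kN·m at a=48/5 m (b=L-a=32/5):
  M_2 = R_Ax - M_A  [x≤a] with R_A=9/50, M_A=16/25 = (9/50)·4 - (16/25) = 2/25 kN·m
Load 3 — point force P=19 kN at a=8 m (b=L-a=8):
  M_3 = Pb²(3a+b)x/L³ - Pab²/L²  [x≤a] = 19·8²·(3·8+8)·4/16³ - 19·8·8²/16² = 0 kN·m
Superposition: M = Σ M_i = -148/25 kN·m ≈ -5.920000 kN·m

M(4) = -148/25 kN·m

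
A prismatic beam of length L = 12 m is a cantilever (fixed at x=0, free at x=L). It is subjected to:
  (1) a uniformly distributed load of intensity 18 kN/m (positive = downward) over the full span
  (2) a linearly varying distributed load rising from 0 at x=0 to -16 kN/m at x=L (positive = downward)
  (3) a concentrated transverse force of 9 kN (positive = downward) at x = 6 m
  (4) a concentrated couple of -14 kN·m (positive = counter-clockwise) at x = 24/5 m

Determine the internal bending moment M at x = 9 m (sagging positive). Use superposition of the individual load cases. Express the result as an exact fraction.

Load 1 — uniform load w=18 kN/m over full span:
  M_1 = -w(L-x)²/2 = -18·(12-9)²/2 = -81 kN·m
Load 2 — triangular load w₀=-16 kN/m (0→w₀ over full span):
  M_2 = w₀Lx/2 - w₀L²/3 - w₀x³/(6L) = (-16)·12·9/2 - (-16)·12²/3 - (-16)·9³/(6·12) = 66 kN·m
Load 3 — point force P=9 kN at a=6 m (b=L-a=6):
  M_3 = 0  [x>a] = 0 kN·m
Load 4 — applied couple M₀=-14 kN·m at a=24/5 m (b=L-a=36/5):
  M_4 = 0  [x>a] = 0 kN·m
Superposition: M = Σ M_i = -15 kN·m ≈ -15.000000 kN·m

M(9) = -15 kN·m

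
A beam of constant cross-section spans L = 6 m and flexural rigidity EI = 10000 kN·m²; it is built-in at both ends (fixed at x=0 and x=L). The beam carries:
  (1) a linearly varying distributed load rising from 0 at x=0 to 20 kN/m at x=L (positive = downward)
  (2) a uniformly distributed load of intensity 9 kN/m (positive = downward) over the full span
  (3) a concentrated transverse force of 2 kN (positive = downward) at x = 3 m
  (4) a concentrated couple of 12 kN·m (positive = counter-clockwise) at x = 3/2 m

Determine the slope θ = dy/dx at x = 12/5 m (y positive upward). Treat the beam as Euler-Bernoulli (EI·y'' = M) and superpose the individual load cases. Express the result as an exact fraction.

Load 1 — triangular load w₀=20 kN/m (0→w₀ over full span):
  θ_1 = -w₀(2x(L-x)(L-2x)(x+2L)+x²(L-x)²)/(120LEI) = -20·(2·(12/5)·(6-(12/5))·(6-2·(12/5))·((12/5)+2·6)+(12/5)²·(6-(12/5))²)/(120·6·10000) = -81/78125 rad
Load 2 — uniform load w=9 kN/m over full span:
  θ_2 = -wx(L-x)(L-2x)/(12EI) = -9·(12/5)·(6-(12/5))·(6-2·(12/5))/(12·10000) = -243/312500 rad
Load 3 — point force P=2 kN at a=3 m (b=L-a=3):
  θ_3 = -Pb²x(2aL-(3a+b)x)/(2L³EI)  [x≤a] = -2·3²·(12/5)·(2·3·6-(3·3+3)·(12/5))/(2·6³·10000) = -9/125000 rad
Load 4 — applied couple M₀=12 kN·m at a=3/2 m (b=L-a=9/2):
  θ_4 = (R_Ax²/2 - M_Ax - M₀(x-a))/EI  [x>a] with R_A=9/4, M_A=-9/4 = ((9/4)·(12/5)²/2 - (-9/4)·(12/5) - 12·((12/5)-(3/2)))/10000 = 27/250000 rad
Superposition: θ = Σ θ_i = -2223/1250000 rad ≈ -0.001778 rad

θ(12/5) = -2223/1250000 rad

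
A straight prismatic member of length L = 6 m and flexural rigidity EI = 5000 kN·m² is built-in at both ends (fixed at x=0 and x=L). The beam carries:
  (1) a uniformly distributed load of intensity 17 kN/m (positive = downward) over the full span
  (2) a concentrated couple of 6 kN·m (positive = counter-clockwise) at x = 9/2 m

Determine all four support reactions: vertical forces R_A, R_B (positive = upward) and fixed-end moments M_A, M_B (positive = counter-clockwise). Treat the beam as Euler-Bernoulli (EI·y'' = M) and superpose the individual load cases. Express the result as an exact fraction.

R_A = 417/8 kN, M_A = 423/8 kN·m, R_B = 399/8 kN, M_B = -417/8 kN·m

Load 1 — uniform load w=17 kN/m over full span:
  R_A = wL/2 = 17·6/2 = 51 kN
  M_A = wL²/12 = 17·6²/12 = 51 kN·m
  R_B = wL/2 = 17·6/2 = 51 kN
  M_B = -wL²/12 = -17·6²/12 = -51 kN·m
Load 2 — applied couple M₀=6 kN·m at a=9/2 m (b=L-a=3/2):
  R_A = 6M₀ab/L³ = 6·6·(9/2)·(3/2)/6³ = 9/8 kN
  M_A = M₀b(2a-b)/L² = 6·(3/2)·(2·(9/2)-(3/2))/6² = 15/8 kN·m
  R_B = -6M₀ab/L³ = -6·6·(9/2)·(3/2)/6³ = -9/8 kN
  M_B = M₀a(2b-a)/L² = 6·(9/2)·(2·(3/2)-(9/2))/6² = -9/8 kN·m
Superposition: R_A = 417/8 kN, M_A = 423/8 kN·m, R_B = 399/8 kN, M_B = -417/8 kN·m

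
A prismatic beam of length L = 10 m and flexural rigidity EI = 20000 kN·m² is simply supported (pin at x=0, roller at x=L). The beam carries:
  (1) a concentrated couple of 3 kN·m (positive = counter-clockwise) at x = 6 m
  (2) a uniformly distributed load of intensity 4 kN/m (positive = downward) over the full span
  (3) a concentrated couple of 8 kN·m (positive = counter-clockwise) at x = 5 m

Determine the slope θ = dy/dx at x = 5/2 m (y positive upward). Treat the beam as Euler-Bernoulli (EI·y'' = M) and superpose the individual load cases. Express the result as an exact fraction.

Load 1 — applied couple M₀=3 kN·m at a=6 m (b=L-a=4):
  θ_1 = (M₀x²/(2L)+C₁)/EI  [x≤a] with C₁=M₀(3b²-L²)/(6L)=-13/5 = (3·(5/2)²/(2·10)+(-13/5))/20000 = -133/1600000 rad
Load 2 — uniform load w=4 kN/m over full span:
  θ_2 = -w(L³-6Lx²+4x³)/(24EI) = -4·(10³-6·10·(5/2)²+4·(5/2)³)/(24·20000) = -11/1920 rad
Load 3 — applied couple M₀=8 kN·m at a=5 m (b=L-a=5):
  θ_3 = (M₀x²/(2L)+C₁)/EI  [x≤a] with C₁=M₀(3b²-L²)/(6L)=-10/3 = (8·(5/2)²/(2·10)+(-10/3))/20000 = -1/24000 rad
Superposition: θ = Σ θ_i = -28099/4800000 rad ≈ -0.005854 rad

θ(5/2) = -28099/4800000 rad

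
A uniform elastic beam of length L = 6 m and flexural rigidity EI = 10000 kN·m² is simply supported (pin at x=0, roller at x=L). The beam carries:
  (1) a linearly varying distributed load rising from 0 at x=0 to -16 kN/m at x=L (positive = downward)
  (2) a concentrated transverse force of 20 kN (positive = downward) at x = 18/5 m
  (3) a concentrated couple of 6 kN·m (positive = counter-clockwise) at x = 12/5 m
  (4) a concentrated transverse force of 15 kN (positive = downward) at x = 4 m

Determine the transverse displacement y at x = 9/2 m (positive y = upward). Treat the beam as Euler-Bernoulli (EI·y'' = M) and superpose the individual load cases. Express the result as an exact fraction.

Load 1 — triangular load w₀=-16 kN/m (0→w₀ over full span):
  y_1 = -w₀x(7L⁴-10L²x²+3x⁴)/(360LEI) = -(-16)·(9/2)·(7·6⁴-10·6²·(9/2)²+3·(9/2)⁴)/(360·6·10000) = 3213/320000 m
Load 2 — point force P=20 kN at a=18/5 m (b=L-a=12/5):
  y_2 = -Pa(L-x)(2Lx-a²-x²)/(6LEI)  [x>a] = -20·(18/5)·(6-(9/2))·(2·6·(9/2)-(18/5)²-(9/2)²)/(6·6·10000) = -6237/1000000 m
Load 3 — applied couple M₀=6 kN·m at a=12/5 m (b=L-a=18/5):
  y_3 = (M₀x³/(6L)-M₀(x-a)²/2+C₁x)/EI  [x>a] with C₁=M₀(3b²-L²)/(6L)=12/25 = (6·(9/2)³/(6·6)-6·((9/2)-(12/5))²/2+(12/25)·(9/2))/10000 = 1647/4000000 m
Load 4 — point force P=15 kN at a=4 m (b=L-a=2):
  y_4 = -Pa(L-x)(2Lx-a²-x²)/(6LEI)  [x>a] = -15·4·(6-(9/2))·(2·6·(9/2)-4²-(9/2)²)/(6·6·10000) = -71/16000 m
Superposition: y = Σ y_i = -1777/8000000 m ≈ -0.000222 m

y(9/2) = -1777/8000000 m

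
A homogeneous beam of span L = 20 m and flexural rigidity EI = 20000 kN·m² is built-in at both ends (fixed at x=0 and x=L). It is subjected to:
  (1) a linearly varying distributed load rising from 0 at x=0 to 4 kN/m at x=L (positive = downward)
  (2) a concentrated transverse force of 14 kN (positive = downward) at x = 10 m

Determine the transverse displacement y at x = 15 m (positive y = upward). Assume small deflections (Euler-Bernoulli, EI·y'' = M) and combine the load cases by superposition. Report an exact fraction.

y(15) = -31/768 m

Load 1 — triangular load w₀=4 kN/m (0→w₀ over full span):
  y_1 = -w₀x²(L-x)²(x+2L)/(120LEI) = -4·15²·(20-15)²·(15+2·20)/(120·20·20000) = -33/1280 m
Load 2 — point force P=14 kN at a=10 m (b=L-a=10):
  y_2 = -Pa²(L-x)²(3bL-(3b+a)(L-x))/(6L³EI)  [x>a] = -14·10²·(20-15)²·(3·10·20-(3·10+10)·(20-15))/(6·20³·20000) = -7/480 m
Superposition: y = Σ y_i = -31/768 m ≈ -0.040365 m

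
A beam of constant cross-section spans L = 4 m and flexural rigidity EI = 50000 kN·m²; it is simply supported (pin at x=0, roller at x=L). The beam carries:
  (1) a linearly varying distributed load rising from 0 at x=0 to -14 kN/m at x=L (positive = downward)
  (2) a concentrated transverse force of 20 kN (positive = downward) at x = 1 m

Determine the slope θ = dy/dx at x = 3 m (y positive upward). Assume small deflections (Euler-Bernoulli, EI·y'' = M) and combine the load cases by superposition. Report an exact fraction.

Load 1 — triangular load w₀=-14 kN/m (0→w₀ over full span):
  θ_1 = -w₀(7L⁴-30L²x²+15x⁴)/(360LEI) = -(-14)·(7·4⁴-30·4²·3²+15·3⁴)/(360·4·50000) = -9191/36000000 rad
Load 2 — point force P=20 kN at a=1 m (b=L-a=3):
  θ_2 = -Pa(2L²-6Lx+3x²+a²)/(6LEI)  [x>a] = -20·1·(2·4²-6·4·3+3·3²+1²)/(6·4·50000) = 1/5000 rad
Superposition: θ = Σ θ_i = -1991/36000000 rad ≈ -0.000055 rad

θ(3) = -1991/36000000 rad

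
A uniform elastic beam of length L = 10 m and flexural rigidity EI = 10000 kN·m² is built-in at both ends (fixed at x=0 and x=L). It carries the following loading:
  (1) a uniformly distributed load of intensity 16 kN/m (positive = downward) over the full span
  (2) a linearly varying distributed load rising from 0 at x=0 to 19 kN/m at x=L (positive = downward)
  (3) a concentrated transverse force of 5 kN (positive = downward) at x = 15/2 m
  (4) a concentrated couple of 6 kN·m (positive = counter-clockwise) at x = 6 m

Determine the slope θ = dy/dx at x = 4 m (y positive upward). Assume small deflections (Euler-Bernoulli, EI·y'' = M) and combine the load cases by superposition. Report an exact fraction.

Load 1 — uniform load w=16 kN/m over full span:
  θ_1 = -wx(L-x)(L-2x)/(12EI) = -16·4·(10-4)·(10-2·4)/(12·10000) = -4/625 rad
Load 2 — triangular load w₀=19 kN/m (0→w₀ over full span):
  θ_2 = -w₀(2x(L-x)(L-2x)(x+2L)+x²(L-x)²)/(120LEI) = -19·(2·4·(10-4)·(10-2·4)·(4+2·10)+4²·(10-4)²)/(120·10·10000) = -57/12500 rad
Load 3 — point force P=5 kN at a=15/2 m (b=L-a=5/2):
  θ_3 = -Pb²x(2aL-(3a+b)x)/(2L³EI)  [x≤a] = -5·(5/2)²·4·(2·(15/2)·10-(3·(15/2)+(5/2))·4)/(2·10³·10000) = -1/3200 rad
Load 4 — applied couple M₀=6 kN·m at a=6 m (b=L-a=4):
  θ_4 = (R_Ax²/2 - M_Ax)/EI  [x≤a] with R_A=108/125, M_A=48/25 = ((108/125)·4²/2 - (48/25)·4)/10000 = -6/78125 rad
Superposition: θ = Σ θ_i = -113493/10000000 rad ≈ -0.011349 rad

θ(4) = -113493/10000000 rad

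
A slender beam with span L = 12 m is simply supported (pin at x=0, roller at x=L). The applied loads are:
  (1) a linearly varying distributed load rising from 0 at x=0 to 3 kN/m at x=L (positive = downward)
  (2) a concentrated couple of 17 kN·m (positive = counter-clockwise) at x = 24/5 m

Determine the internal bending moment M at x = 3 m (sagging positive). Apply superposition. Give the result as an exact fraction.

Load 1 — triangular load w₀=3 kN/m (0→w₀ over full span):
  M_1 = w₀Lx/6 - w₀x³/(6L) = 3·12·3/6 - 3·3³/(6·12) = 135/8 kN·m
Load 2 — applied couple M₀=17 kN·m at a=24/5 m (b=L-a=36/5):
  M_2 = M₀x/L  [x≤a] = 17·3/12 = 17/4 kN·m
Superposition: M = Σ M_i = 169/8 kN·m ≈ 21.125000 kN·m

M(3) = 169/8 kN·m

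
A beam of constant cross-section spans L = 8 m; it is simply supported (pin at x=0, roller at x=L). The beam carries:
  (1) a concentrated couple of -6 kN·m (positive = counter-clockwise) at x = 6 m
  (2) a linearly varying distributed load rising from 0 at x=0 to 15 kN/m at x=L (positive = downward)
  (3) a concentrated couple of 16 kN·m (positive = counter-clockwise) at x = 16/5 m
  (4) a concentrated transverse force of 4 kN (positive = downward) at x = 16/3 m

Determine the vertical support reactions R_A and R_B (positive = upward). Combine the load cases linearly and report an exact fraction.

Load 1 — applied couple M₀=-6 kN·m at a=6 m (b=L-a=2):
  R_A = M₀/L = (-6)/8 = -3/4 kN
  R_B = -M₀/L = -(-6)/8 = 3/4 kN
Load 2 — triangular load w₀=15 kN/m (0→w₀ over full span):
  R_A = w₀L/6 = 15·8/6 = 20 kN
  R_B = w₀L/3 = 15·8/3 = 40 kN
Load 3 — applied couple M₀=16 kN·m at a=16/5 m (b=L-a=24/5):
  R_A = M₀/L = 16/8 = 2 kN
  R_B = -M₀/L = -16/8 = -2 kN
Load 4 — point force P=4 kN at a=16/3 m (b=L-a=8/3):
  R_A = Pb/L = 4·(8/3)/8 = 4/3 kN
  R_B = Pa/L = 4·(16/3)/8 = 8/3 kN
Superposition: R_A = 271/12 kN, R_B = 497/12 kN

R_A = 271/12 kN, R_B = 497/12 kN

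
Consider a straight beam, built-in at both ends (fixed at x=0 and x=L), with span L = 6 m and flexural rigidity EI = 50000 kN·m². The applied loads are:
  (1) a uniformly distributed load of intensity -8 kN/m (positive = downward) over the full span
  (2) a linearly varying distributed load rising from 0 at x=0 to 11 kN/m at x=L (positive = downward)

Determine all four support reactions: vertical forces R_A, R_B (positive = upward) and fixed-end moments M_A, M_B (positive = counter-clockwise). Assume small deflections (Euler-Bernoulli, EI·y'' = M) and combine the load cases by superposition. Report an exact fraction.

R_A = -141/10 kN, M_A = -54/5 kN·m, R_B = -9/10 kN, M_B = 21/5 kN·m

Load 1 — uniform load w=-8 kN/m over full span:
  R_A = wL/2 = (-8)·6/2 = -24 kN
  M_A = wL²/12 = (-8)·6²/12 = -24 kN·m
  R_B = wL/2 = (-8)·6/2 = -24 kN
  M_B = -wL²/12 = -(-8)·6²/12 = 24 kN·m
Load 2 — triangular load w₀=11 kN/m (0→w₀ over full span):
  R_A = 3w₀L/20 = 3·11·6/20 = 99/10 kN
  M_A = w₀L²/30 = 11·6²/30 = 66/5 kN·m
  R_B = 7w₀L/20 = 7·11·6/20 = 231/10 kN
  M_B = -w₀L²/20 = -11·6²/20 = -99/5 kN·m
Superposition: R_A = -141/10 kN, M_A = -54/5 kN·m, R_B = -9/10 kN, M_B = 21/5 kN·m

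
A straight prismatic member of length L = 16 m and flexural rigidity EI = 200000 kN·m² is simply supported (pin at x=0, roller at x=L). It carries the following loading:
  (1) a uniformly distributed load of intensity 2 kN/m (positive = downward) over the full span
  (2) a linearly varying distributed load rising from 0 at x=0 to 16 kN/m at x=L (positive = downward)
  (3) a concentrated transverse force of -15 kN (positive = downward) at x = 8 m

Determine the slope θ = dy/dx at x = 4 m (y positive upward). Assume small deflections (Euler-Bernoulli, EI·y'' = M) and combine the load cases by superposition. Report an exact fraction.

Load 1 — uniform load w=2 kN/m over full span:
  θ_1 = -w(L³-6Lx²+4x³)/(24EI) = -2·(16³-6·16·4²+4·4³)/(24·200000) = -11/9375 rad
Load 2 — triangular load w₀=16 kN/m (0→w₀ over full span):
  θ_2 = -w₀(7L⁴-30L²x²+15x⁴)/(360LEI) = -16·(7·16⁴-30·16²·4²+15·4⁴)/(360·16·200000) = -1327/281250 rad
Load 3 — point force P=-15 kN at a=8 m (b=L-a=8):
  θ_3 = -Pb(L²-b²-3x²)/(6LEI)  [x≤a] = -(-15)·8·(16²-8²-3·4²)/(6·16·200000) = 9/10000 rad
Superposition: θ = Σ θ_i = -11231/2250000 rad ≈ -0.004992 rad

θ(4) = -11231/2250000 rad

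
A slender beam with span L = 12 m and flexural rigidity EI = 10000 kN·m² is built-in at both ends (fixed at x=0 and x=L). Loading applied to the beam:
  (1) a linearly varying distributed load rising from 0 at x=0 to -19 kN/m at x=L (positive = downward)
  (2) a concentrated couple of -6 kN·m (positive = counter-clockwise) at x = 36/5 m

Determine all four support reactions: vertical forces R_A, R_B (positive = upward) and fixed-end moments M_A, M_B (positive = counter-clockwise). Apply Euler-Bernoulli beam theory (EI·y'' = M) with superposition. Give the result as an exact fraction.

Load 1 — triangular load w₀=-19 kN/m (0→w₀ over full span):
  R_A = 3w₀L/20 = 3·(-19)·12/20 = -171/5 kN
  M_A = w₀L²/30 = (-19)·12²/30 = -456/5 kN·m
  R_B = 7w₀L/20 = 7·(-19)·12/20 = -399/5 kN
  M_B = -w₀L²/20 = -(-19)·12²/20 = 684/5 kN·m
Load 2 — applied couple M₀=-6 kN·m at a=36/5 m (b=L-a=24/5):
  R_A = 6M₀ab/L³ = 6·(-6)·(36/5)·(24/5)/12³ = -18/25 kN
  M_A = M₀b(2a-b)/L² = (-6)·(24/5)·(2·(36/5)-(24/5))/12² = -48/25 kN·m
  R_B = -6M₀ab/L³ = -6·(-6)·(36/5)·(24/5)/12³ = 18/25 kN
  M_B = M₀a(2b-a)/L² = (-6)·(36/5)·(2·(24/5)-(36/5))/12² = -18/25 kN·m
Superposition: R_A = -873/25 kN, M_A = -2328/25 kN·m, R_B = -1977/25 kN, M_B = 3402/25 kN·m

R_A = -873/25 kN, M_A = -2328/25 kN·m, R_B = -1977/25 kN, M_B = 3402/25 kN·m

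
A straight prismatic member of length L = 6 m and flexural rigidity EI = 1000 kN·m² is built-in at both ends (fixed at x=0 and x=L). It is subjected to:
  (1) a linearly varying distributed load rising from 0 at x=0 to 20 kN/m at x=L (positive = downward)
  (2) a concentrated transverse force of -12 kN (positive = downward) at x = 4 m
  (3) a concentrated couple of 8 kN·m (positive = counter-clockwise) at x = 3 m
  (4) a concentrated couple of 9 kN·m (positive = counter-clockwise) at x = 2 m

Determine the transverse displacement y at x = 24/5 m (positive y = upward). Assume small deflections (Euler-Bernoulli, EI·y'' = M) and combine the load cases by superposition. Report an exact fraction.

y(24/5) = -12367/1562500 m

Load 1 — triangular load w₀=20 kN/m (0→w₀ over full span):
  y_1 = -w₀x²(L-x)²(x+2L)/(120LEI) = -20·(24/5)²·(6-(24/5))²·((24/5)+2·6)/(120·6·1000) = -6048/390625 m
Load 2 — point force P=-12 kN at a=4 m (b=L-a=2):
  y_2 = -Pa²(L-x)²(3bL-(3b+a)(L-x))/(6L³EI)  [x>a] = -(-12)·4²·(6-(24/5))²·(3·2·6-(3·2+4)·(6-(24/5)))/(6·6³·1000) = 16/3125 m
Load 3 — applied couple M₀=8 kN·m at a=3 m (b=L-a=3):
  y_3 = (R_Ax³/6 - M_Ax²/2 - M₀(x-a)²/2)/EI  [x>a] with R_A=2, M_A=2 = (2·(24/5)³/6 - 2·(24/5)²/2 - 8·((24/5)-3)²/2)/1000 = 27/31250 m
Load 4 — applied couple M₀=9 kN·m at a=2 m (b=L-a=4):
  y_4 = (R_Ax³/6 - M_Ax²/2 - M₀(x-a)²/2)/EI  [x>a] with R_A=2, M_A=0 = (2·(24/5)³/6 - 0·(24/5)²/2 - 9·((24/5)-2)²/2)/1000 = 99/62500 m
Superposition: y = Σ y_i = -12367/1562500 m ≈ -0.007915 m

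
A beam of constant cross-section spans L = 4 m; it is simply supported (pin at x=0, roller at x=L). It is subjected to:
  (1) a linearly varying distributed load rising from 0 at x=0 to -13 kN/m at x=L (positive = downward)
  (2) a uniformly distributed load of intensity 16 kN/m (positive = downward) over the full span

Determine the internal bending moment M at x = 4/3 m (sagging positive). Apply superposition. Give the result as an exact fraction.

M(4/3) = 1472/81 kN·m

Load 1 — triangular load w₀=-13 kN/m (0→w₀ over full span):
  M_1 = w₀Lx/6 - w₀x³/(6L) = (-13)·4·(4/3)/6 - (-13)·(4/3)³/(6·4) = -832/81 kN·m
Load 2 — uniform load w=16 kN/m over full span:
  M_2 = wx(L-x)/2 = 16·(4/3)·(4-(4/3))/2 = 256/9 kN·m
Superposition: M = Σ M_i = 1472/81 kN·m ≈ 18.172840 kN·m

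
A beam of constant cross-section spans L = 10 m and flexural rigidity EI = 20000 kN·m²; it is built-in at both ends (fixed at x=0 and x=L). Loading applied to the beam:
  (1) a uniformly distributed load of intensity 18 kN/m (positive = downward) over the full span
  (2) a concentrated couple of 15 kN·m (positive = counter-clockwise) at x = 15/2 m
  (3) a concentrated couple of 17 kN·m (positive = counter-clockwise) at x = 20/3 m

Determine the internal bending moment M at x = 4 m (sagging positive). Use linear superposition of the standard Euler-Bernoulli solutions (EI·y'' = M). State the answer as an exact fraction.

Load 1 — uniform load w=18 kN/m over full span:
  M_1 = wLx/2 - wL²/12 - wx²/2 = 18·10·4/2 - 18·10²/12 - 18·4²/2 = 66 kN·m
Load 2 — applied couple M₀=15 kN·m at a=15/2 m (b=L-a=5/2):
  M_2 = R_Ax - M_A  [x≤a] with R_A=27/16, M_A=75/16 = (27/16)·4 - (75/16) = 33/16 kN·m
Load 3 — applied couple M₀=17 kN·m at a=20/3 m (b=L-a=10/3):
  M_3 = R_Ax - M_A  [x≤a] with R_A=34/15, M_A=17/3 = (34/15)·4 - (17/3) = 17/5 kN·m
Superposition: M = Σ M_i = 5717/80 kN·m ≈ 71.462500 kN·m

M(4) = 5717/80 kN·m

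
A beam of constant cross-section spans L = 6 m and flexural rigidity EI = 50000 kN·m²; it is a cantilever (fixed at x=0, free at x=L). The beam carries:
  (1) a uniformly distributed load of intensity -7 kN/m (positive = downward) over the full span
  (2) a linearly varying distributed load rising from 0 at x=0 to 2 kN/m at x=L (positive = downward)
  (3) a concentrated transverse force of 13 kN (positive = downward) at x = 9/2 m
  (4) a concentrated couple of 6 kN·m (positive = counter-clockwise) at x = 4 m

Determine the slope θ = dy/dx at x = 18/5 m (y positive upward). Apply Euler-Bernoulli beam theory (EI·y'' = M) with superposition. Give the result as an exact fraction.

θ(18/5) = 50787/31250000 rad

Load 1 — uniform load w=-7 kN/m over full span:
  θ_1 = -wx(x²-3Lx+3L²)/(6EI) = -(-7)·(18/5)·((18/5)²-3·6·(18/5)+3·6²)/(6·50000) = 7371/1562500 rad
Load 2 — triangular load w₀=2 kN/m (0→w₀ over full span):
  θ_2 = (w₀Lx²/4-w₀L²x/3-w₀x⁴/(24L))/EI = (2·6·(18/5)²/4-2·6²·(18/5)/3-2·(18/5)⁴/(24·6))/50000 = -15579/15625000 rad
Load 3 — point force P=13 kN at a=9/2 m (b=L-a=3/2):
  θ_3 = -Px(2a-x)/(2EI)  [x≤a] = -13·(18/5)·(2·(9/2)-(18/5))/(2·50000) = -3159/1250000 rad
Load 4 — applied couple M₀=6 kN·m at a=4 m (b=L-a=2):
  θ_4 = M₀x/EI  [x≤a] = 6·(18/5)/50000 = 27/62500 rad
Superposition: θ = Σ θ_i = 50787/31250000 rad ≈ 0.001625 rad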